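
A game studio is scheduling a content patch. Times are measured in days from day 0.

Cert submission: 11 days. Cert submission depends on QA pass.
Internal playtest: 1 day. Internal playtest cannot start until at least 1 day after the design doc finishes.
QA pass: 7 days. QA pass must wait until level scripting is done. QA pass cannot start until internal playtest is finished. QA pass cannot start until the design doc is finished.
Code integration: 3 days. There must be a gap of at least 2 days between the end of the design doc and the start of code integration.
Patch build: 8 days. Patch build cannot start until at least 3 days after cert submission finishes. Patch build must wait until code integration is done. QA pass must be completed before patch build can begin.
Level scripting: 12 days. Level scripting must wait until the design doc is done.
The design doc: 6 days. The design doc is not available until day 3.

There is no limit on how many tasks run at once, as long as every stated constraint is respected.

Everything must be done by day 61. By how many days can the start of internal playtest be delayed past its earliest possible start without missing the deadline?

The design doc cannot begin until its own release at day 3. It runs from day 3 to 3 + 6 = day 9.
Internal playtest cannot begin until the design doc (finishes day 9, plus 1-day gap → day 10). It runs from day 10 to 10 + 1 = day 11.

Working backward from the deadline:
Patch build must finish by day 61; it takes 8 days, so it must start by 61 − 8 = day 53.
Cert submission has to be done before patch build (must start by day 53, minus 3-day gap → day 50). That means finishing by day 50, i.e. starting by 50 − 11 = day 39.
QA pass has several dependents: cert submission (must start by day 39); patch build (must start by day 53). The earliest of those limits is day 39, so QA pass must start by 39 − 7 = day 32.
Internal playtest has to be done before QA pass (must start by day 32). That means finishing by day 32, i.e. starting by 32 − 1 = day 31.
So internal playtest can start as early as day 10 and as late as day 31, giving 31 − 10 = 21 days of slack.

21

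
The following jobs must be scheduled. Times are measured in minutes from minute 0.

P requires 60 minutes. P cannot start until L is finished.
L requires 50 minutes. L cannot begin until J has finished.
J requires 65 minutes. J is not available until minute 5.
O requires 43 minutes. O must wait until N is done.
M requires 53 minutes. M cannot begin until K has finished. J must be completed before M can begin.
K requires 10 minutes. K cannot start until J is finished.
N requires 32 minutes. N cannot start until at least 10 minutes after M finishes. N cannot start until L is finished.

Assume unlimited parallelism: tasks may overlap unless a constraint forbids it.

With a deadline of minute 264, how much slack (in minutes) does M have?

J waits on its own release at minute 5, so it starts at minute 5 and finishes at 5 + 65 = minute 70.
K cannot begin until J (finishes minute 70). It runs from minute 70 to 70 + 10 = minute 80.
For M: K (finishes minute 80); J (finishes minute 70). Taking the maximum gives a start of minute 80, and it finishes at 80 + 53 = minute 133.

Working backward from the deadline:
To finish by minute 264, O (duration 43) must start no later than minute 221.
N must finish before O (must start by minute 221). With a 32-minute duration, N must start by 221 − 32 = minute 189.
M feeds into N (must start by minute 189, minus 10-minute gap → minute 179); so M must finish by minute 179 and therefore start by minute 126.
So M can start as early as minute 80 and as late as minute 126, giving 126 − 80 = 46 minutes of slack.

46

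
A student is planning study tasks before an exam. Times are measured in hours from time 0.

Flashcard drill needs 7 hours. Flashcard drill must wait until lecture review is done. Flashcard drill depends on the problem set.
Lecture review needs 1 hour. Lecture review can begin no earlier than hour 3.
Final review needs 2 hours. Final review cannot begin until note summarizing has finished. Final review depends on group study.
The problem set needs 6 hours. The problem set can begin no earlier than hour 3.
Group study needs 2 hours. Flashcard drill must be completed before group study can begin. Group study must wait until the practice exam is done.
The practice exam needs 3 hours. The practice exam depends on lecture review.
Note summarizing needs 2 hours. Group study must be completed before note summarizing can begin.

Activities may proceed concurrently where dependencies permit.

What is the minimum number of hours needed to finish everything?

After its own release at hour 3, the problem set can start at hour 3 and finishes at hour 9.
Lecture review waits on its own release at hour 3, so it starts at hour 3 and finishes at 3 + 1 = hour 4.
The practice exam waits on lecture review (finishes hour 4), so it starts at hour 4 and finishes at 4 + 3 = hour 7.
Flashcard drill cannot start until lecture review (finishes hour 4); the problem set (finishes hour 9). The controlling bound is hour 9, so flashcard drill finishes at 9 + 7 = hour 16.
Group study needs all of flashcard drill (finishes hour 16); the practice exam (finishes hour 7). That puts its earliest start at hour 16; it finishes at 16 + 2 = hour 18.
After group study (finishes hour 18), note summarizing can start at hour 18 and finishes at hour 20.
Final review cannot start until note summarizing (finishes hour 20); group study (finishes hour 18). The controlling bound is hour 20, so final review finishes at 20 + 2 = hour 22.
All tasks are finished once the last one completes. Finish times: Lecture review at 4, The problem set at 9, Flashcard drill at 16, The practice exam at 7, Group study at 18, Note summarizing at 20, Final review at 22. The latest is hour 22.

22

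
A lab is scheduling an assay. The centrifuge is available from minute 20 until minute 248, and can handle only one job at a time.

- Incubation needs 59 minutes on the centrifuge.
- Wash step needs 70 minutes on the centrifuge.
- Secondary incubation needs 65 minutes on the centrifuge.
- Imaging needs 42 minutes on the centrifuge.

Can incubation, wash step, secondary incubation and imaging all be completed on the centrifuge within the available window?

No

The centrifuge window is 248 − 20 = 228 minutes.
Running back to back, the jobs need 59 + 70 + 65 + 42 = 236 minutes on the centrifuge.
Since 236 > 228, they cannot all fit.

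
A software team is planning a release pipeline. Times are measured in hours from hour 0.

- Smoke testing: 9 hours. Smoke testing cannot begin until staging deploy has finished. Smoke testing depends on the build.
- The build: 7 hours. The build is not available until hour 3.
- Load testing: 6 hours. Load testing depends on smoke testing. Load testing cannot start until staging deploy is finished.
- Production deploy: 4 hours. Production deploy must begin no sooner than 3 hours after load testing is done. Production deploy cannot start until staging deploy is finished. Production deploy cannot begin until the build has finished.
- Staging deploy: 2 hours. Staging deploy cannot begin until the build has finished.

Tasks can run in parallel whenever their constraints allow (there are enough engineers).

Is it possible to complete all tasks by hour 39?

The build waits on its own release at hour 3, so it starts at hour 3 and finishes at 3 + 7 = hour 10.
Staging deploy cannot begin until the build (finishes hour 10). It runs from hour 10 to 10 + 2 = hour 12.
Smoke testing needs all of staging deploy (finishes hour 12); the build (finishes hour 10). That puts its earliest start at hour 12; it finishes at 12 + 9 = hour 21.
Load testing needs all of smoke testing (finishes hour 21); staging deploy (finishes hour 12). That puts its earliest start at hour 21; it finishes at 21 + 6 = hour 27.
Production deploy has to wait for load testing (finishes hour 27, plus 3-hour gap → hour 30); staging deploy (finishes hour 12); the build (finishes hour 10). The latest of these is hour 30, so production deploy runs hour 30 to 30 + 4 = hour 34.
Every task is finished by hour 34, which is no later than the deadline of 39, so the schedule is feasible.

Yes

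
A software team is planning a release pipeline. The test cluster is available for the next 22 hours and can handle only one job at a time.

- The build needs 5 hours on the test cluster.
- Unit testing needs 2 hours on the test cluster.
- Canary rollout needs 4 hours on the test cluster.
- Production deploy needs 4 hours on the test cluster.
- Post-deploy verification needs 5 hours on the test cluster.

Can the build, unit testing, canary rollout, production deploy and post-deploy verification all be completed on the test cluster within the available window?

Running back to back, the jobs need 5 + 2 + 4 + 4 + 5 = 20 hours on the test cluster.
Since 20 ≤ 22, they fit within the window.

Yes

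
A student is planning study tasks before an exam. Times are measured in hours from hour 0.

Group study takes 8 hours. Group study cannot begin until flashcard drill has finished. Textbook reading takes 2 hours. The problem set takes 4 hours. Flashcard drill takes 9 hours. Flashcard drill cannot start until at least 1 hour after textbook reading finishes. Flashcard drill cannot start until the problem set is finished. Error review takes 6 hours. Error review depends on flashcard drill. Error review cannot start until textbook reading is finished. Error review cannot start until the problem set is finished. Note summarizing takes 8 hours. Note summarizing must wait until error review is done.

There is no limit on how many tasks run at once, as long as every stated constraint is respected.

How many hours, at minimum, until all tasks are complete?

The problem set can start immediately at hour 0; it finishes at hour 4.
Nothing blocks textbook reading, so it runs from hour 0 to hour 2.
For flashcard drill: textbook reading (finishes hour 2, plus 1-hour gap → hour 3); the problem set (finishes hour 4). Taking the maximum gives a start of hour 4, and it finishes at 4 + 9 = hour 13.
After flashcard drill (finishes hour 13), group study can start at hour 13 and finishes at hour 21.
For error review: flashcard drill (finishes hour 13); textbook reading (finishes hour 2); the problem set (finishes hour 4). Taking the maximum gives a start of hour 13, and it finishes at 13 + 6 = hour 19.
Note summarizing waits on error review (finishes hour 19), so it starts at hour 19 and finishes at 19 + 8 = hour 27.
All tasks are finished once the last one completes. Finish times: Textbook reading at 2, The problem set at 4, Flashcard drill at 13, Error review at 19, Group study at 21, Note summarizing at 27. The latest is hour 27.

27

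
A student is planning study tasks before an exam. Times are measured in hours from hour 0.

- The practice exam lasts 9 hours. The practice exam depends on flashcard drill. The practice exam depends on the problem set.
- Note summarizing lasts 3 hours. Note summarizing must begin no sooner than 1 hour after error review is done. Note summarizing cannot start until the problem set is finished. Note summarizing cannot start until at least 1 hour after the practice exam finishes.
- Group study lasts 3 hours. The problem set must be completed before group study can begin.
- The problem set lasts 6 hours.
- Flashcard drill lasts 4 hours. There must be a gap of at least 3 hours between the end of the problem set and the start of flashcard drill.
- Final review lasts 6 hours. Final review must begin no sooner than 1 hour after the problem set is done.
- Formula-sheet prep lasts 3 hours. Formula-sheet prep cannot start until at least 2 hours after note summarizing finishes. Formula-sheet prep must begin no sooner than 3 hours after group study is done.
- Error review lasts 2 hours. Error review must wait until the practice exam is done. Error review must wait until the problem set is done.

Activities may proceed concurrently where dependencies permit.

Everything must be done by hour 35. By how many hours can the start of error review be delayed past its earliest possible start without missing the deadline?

The problem set can start immediately at hour 0; it finishes at hour 6.
After the problem set (finishes hour 6, plus 3-hour gap → hour 9), flashcard drill can start at hour 9 and finishes at hour 13.
The practice exam cannot start until flashcard drill (finishes hour 13); the problem set (finishes hour 6). The controlling bound is hour 13, so the practice exam finishes at 13 + 9 = hour 22.
For error review: the practice exam (finishes hour 22); the problem set (finishes hour 6). Taking the maximum gives a start of hour 22, and it finishes at 22 + 2 = hour 24.

Working backward from the deadline:
To finish by hour 35, formula-sheet prep (duration 3) must start no later than hour 32.
Note summarizing must finish before formula-sheet prep (must start by hour 32, minus 2-hour gap → hour 30). With a 3-hour duration, note summarizing must start by 30 − 3 = hour 27.
Error review must finish before note summarizing (must start by hour 27, minus 1-hour gap → hour 26). With a 2-hour duration, error review must start by 26 − 2 = hour 24.
So error review can start as early as hour 22 and as late as hour 24, giving 24 − 22 = 2 hours of slack.

2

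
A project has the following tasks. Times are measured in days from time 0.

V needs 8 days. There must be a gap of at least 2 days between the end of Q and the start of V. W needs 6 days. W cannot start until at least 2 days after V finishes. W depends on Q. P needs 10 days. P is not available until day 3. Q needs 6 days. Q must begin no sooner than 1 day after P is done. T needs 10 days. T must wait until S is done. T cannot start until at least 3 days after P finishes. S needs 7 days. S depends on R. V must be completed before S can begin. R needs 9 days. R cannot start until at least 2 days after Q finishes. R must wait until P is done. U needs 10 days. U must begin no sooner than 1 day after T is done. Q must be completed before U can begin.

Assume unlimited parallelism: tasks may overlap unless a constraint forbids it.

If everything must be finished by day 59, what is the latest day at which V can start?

Nothing follows U; the deadline of day 59 is its only limit. It must start by 59 − 10 = day 49.
T must finish before U (must start by day 49, minus 1-day gap → day 48). With a 10-day duration, T must start by 48 − 10 = day 38.
S has to be done before T (must start by day 38). That means finishing by day 38, i.e. starting by 38 − 7 = day 31.
W must finish by day 59; it takes 6 days, so it must start by 59 − 6 = day 53.
V has several dependents: S (must start by day 31); W (must start by day 53, minus 2-day gap → day 51). The earliest of those limits is day 31, so V must start by 31 − 8 = day 23.

23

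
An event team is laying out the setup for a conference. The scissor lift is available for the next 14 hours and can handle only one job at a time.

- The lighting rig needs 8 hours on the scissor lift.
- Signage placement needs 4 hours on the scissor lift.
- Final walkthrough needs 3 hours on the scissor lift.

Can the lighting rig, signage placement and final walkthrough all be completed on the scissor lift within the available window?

No

Running back to back, the jobs need 8 + 4 + 3 = 15 hours on the scissor lift.
Since 15 > 14, they cannot all fit.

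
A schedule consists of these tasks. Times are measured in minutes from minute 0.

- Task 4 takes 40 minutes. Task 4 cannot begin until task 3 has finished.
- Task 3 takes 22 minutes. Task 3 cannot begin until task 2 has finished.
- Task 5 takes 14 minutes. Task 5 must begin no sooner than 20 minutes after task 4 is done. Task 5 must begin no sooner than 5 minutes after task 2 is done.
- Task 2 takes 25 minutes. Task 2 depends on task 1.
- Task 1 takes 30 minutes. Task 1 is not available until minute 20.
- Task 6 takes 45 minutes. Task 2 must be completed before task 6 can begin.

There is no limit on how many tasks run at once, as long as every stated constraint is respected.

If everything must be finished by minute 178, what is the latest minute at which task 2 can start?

To finish by minute 178, task 5 (duration 14) must start no later than minute 164.
Task 4 must finish before task 5 (must start by minute 164, minus 20-minute gap → minute 144). With a 40-minute duration, task 4 must start by 144 − 40 = minute 104.
Task 3 has to be done before task 4 (must start by minute 104). That means finishing by minute 104, i.e. starting by 104 − 22 = minute 82.
Nothing follows task 6; the deadline of minute 178 is its only limit. It must start by 178 − 45 = minute 133.
Task 2 has several dependents: task 3 (must start by minute 82); task 5 (must start by minute 164, minus 5-minute gap → minute 159); task 6 (must start by minute 133). The earliest of those limits is minute 82, so task 2 must start by 82 − 25 = minute 57.

57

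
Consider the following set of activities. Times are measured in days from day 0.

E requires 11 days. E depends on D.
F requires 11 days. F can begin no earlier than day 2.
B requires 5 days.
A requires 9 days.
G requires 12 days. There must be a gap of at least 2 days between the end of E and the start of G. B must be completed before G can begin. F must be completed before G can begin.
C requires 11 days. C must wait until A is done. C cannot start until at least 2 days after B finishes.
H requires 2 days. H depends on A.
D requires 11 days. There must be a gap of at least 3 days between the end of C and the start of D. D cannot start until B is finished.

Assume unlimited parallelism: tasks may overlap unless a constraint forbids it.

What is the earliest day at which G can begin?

F cannot begin until its own release at day 2. It runs from day 2 to 2 + 11 = day 13.
B has no prerequisites, so it starts at day 0 and finishes at day 5.
A can start immediately at day 0; it finishes at day 9.
C cannot start until A (finishes day 9); B (finishes day 5, plus 2-day gap → day 7). The controlling bound is day 9, so C finishes at 9 + 11 = day 20.
For D: C (finishes day 20, plus 3-day gap → day 23); B (finishes day 5). Taking the maximum gives a start of day 23, and it finishes at 23 + 11 = day 34.
E waits on D (finishes day 34), so it starts at day 34 and finishes at 34 + 11 = day 45.
G waits on E (finishes day 45, plus 2-day gap → day 47); B (finishes day 5); F (finishes day 13). The latest of these is day 47, which is the earliest G can start.

47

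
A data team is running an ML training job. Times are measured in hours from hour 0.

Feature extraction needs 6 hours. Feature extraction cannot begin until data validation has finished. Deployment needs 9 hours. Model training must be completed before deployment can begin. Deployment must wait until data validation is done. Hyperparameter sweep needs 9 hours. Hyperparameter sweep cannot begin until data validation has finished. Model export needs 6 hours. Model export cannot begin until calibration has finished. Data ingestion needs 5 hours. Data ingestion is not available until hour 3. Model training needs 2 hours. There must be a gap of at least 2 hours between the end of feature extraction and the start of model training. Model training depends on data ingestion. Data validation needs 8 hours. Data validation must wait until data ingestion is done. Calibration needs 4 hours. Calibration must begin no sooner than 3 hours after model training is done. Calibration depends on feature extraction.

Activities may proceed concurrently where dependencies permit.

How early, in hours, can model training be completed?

After its own release at hour 3, data ingestion can start at hour 3 and finishes at hour 8.
After data ingestion (finishes hour 8), data validation can start at hour 8 and finishes at hour 16.
Feature extraction waits on data validation (finishes hour 16), so it starts at hour 16 and finishes at 16 + 6 = hour 22.
Model training needs all of feature extraction (finishes hour 22, plus 2-hour gap → hour 24); data ingestion (finishes hour 8). That puts its earliest start at hour 24; it finishes at 24 + 2 = hour 26.

26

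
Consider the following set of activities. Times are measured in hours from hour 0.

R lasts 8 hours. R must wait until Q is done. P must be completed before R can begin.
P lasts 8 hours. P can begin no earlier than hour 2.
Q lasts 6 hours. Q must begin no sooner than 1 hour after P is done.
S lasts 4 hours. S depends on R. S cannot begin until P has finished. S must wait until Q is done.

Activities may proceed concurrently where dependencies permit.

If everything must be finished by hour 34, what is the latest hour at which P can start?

7

S has no dependents, so it just needs to finish by hour 34. Starting by 34 − 4 = hour 30 achieves that.
R must finish before S (must start by hour 30). With an 8-hour duration, R must start by 30 − 8 = hour 22.
Q must finish in time for R (must start by hour 22); S (must start by hour 30). The tightest is hour 22, so Q must start by 22 − 6 = hour 16.
P must finish in time for Q (must start by hour 16, minus 1-hour gap → hour 15); R (must start by hour 22); S (must start by hour 30). The tightest is hour 15, so P must start by 15 − 8 = hour 7.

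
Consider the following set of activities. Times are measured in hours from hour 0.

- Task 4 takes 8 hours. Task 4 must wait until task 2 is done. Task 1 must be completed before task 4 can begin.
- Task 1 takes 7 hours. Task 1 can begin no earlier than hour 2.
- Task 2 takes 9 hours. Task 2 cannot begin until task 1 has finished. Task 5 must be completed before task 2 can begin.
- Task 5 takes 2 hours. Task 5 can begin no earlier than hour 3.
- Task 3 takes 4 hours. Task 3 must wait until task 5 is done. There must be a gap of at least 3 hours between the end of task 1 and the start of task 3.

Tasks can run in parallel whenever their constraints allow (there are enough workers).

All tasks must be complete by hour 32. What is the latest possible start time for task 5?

13

To finish by hour 32, task 4 (duration 8) must start no later than hour 24.
Task 2 has to be done before task 4 (must start by hour 24). That means finishing by hour 24, i.e. starting by 24 − 9 = hour 15.
Task 3 has no dependents, so it just needs to finish by hour 32. Starting by 32 − 4 = hour 28 achieves that.
Task 5 has several dependents: task 2 (must start by hour 15); task 3 (must start by hour 28). The earliest of those limits is hour 15, so task 5 must start by 15 − 2 = hour 13.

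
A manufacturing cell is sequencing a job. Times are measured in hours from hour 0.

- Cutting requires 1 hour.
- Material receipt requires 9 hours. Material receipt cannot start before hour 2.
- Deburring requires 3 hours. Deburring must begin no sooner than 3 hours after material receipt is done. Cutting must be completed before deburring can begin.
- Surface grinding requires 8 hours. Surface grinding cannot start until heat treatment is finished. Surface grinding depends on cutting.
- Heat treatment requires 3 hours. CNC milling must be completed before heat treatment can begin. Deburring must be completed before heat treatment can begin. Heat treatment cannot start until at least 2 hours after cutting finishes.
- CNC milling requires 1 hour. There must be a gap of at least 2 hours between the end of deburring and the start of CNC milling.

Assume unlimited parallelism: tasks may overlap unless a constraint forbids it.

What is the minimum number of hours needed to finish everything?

31

Cutting has no prerequisites, so it starts at hour 0 and finishes at hour 1.
Material receipt waits on its own release at hour 2, so it starts at hour 2 and finishes at 2 + 9 = hour 11.
For deburring: material receipt (finishes hour 11, plus 3-hour gap → hour 14); cutting (finishes hour 1). Taking the maximum gives a start of hour 14, and it finishes at 14 + 3 = hour 17.
CNC milling cannot begin until deburring (finishes hour 17, plus 2-hour gap → hour 19). It runs from hour 19 to 19 + 1 = hour 20.
Heat treatment needs all of CNC milling (finishes hour 20); deburring (finishes hour 17); cutting (finishes hour 1, plus 2-hour gap → hour 3). That puts its earliest start at hour 20; it finishes at 20 + 3 = hour 23.
Surface grinding has to wait for heat treatment (finishes hour 23); cutting (finishes hour 1). The latest of these is hour 23, so surface grinding runs hour 23 to 23 + 8 = hour 31.
All tasks are finished once the last one completes. Finish times: Material receipt at 11, Cutting at 1, Deburring at 17, CNC milling at 20, Heat treatment at 23, Surface grinding at 31. The latest is hour 31.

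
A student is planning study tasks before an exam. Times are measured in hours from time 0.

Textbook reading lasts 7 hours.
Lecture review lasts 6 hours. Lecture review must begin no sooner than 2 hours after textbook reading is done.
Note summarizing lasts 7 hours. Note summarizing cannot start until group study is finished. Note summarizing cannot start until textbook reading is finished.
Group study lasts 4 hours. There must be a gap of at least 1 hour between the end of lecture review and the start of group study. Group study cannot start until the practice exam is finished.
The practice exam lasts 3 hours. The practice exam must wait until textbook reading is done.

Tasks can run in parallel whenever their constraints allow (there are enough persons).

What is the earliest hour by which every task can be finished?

Textbook reading has no prerequisites, so it starts at hour 0 and finishes at hour 7.
After textbook reading (finishes hour 7), the practice exam can start at hour 7 and finishes at hour 10.
After textbook reading (finishes hour 7, plus 2-hour gap → hour 9), lecture review can start at hour 9 and finishes at hour 15.
For group study: lecture review (finishes hour 15, plus 1-hour gap → hour 16); the practice exam (finishes hour 10). Taking the maximum gives a start of hour 16, and it finishes at 16 + 4 = hour 20.
For note summarizing: group study (finishes hour 20); textbook reading (finishes hour 7). Taking the maximum gives a start of hour 20, and it finishes at 20 + 7 = hour 27.
All tasks are finished once the last one completes. Finish times: Textbook reading at 7, Lecture review at 15, The practice exam at 10, Group study at 20, Note summarizing at 27. The latest is hour 27.

27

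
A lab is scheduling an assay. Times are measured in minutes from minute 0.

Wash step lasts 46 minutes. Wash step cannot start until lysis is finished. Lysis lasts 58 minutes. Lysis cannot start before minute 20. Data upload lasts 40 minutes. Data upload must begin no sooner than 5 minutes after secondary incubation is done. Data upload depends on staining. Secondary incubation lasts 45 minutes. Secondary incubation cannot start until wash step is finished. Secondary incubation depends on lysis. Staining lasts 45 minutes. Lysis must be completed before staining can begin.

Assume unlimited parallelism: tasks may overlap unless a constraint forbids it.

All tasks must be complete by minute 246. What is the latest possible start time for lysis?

52

To finish by minute 246, data upload (duration 40) must start no later than minute 206.
Secondary incubation must finish before data upload (must start by minute 206, minus 5-minute gap → minute 201). With a 45-minute duration, secondary incubation must start by 201 − 45 = minute 156.
Since secondary incubation (must start by minute 156) depends on it, wash step must finish by minute 156. Backing off its 46-minute duration gives a latest start of minute 110.
Staining feeds into data upload (must start by minute 206); so staining must finish by minute 206 and therefore start by minute 161.
Lysis has several dependents: wash step (must start by minute 110); staining (must start by minute 161); secondary incubation (must start by minute 156). The earliest of those limits is minute 110, so lysis must start by 110 − 58 = minute 52.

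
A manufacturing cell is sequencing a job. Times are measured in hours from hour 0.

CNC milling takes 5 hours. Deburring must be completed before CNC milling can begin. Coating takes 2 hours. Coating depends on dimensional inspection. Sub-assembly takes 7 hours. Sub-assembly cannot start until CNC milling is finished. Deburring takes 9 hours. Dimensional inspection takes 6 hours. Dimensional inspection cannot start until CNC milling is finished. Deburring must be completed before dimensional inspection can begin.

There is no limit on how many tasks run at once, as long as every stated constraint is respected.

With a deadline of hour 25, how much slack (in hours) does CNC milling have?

Deburring has no prerequisites, so it starts at hour 0 and finishes at hour 9.
CNC milling cannot begin until deburring (finishes hour 9). It runs from hour 9 to 9 + 5 = hour 14.

Working backward from the deadline:
Nothing follows coating; the deadline of hour 25 is its only limit. It must start by 25 − 2 = hour 23.
Dimensional inspection must finish before coating (must start by hour 23). With a 6-hour duration, dimensional inspection must start by 23 − 6 = hour 17.
Nothing follows sub-assembly; the deadline of hour 25 is its only limit. It must start by 25 − 7 = hour 18.
CNC milling feeds dimensional inspection (must start by hour 17); sub-assembly (must start by hour 18). Taking the minimum, CNC milling must finish by hour 17 and start by 17 − 5 = hour 12.
So CNC milling can start as early as hour 9 and as late as hour 12, giving 12 − 9 = 3 hours of slack.

3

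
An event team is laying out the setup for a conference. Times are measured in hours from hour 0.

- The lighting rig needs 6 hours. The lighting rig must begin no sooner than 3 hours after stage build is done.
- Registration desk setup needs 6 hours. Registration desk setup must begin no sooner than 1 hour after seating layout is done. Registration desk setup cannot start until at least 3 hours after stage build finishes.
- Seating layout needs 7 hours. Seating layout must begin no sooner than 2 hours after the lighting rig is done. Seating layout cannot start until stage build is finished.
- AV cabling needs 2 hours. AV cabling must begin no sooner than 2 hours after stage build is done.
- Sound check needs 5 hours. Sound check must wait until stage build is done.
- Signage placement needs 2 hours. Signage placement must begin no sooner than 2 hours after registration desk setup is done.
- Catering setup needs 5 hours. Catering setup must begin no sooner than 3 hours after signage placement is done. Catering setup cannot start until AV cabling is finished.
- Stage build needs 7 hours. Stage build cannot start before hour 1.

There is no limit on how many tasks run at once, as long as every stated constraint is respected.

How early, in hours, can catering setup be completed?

Stage build waits on its own release at hour 1, so it starts at hour 1 and finishes at 1 + 7 = hour 8.
After stage build (finishes hour 8, plus 2-hour gap → hour 10), AV cabling can start at hour 10 and finishes at hour 12.
The lighting rig cannot begin until stage build (finishes hour 8, plus 3-hour gap → hour 11). It runs from hour 11 to 11 + 6 = hour 17.
Seating layout cannot start until the lighting rig (finishes hour 17, plus 2-hour gap → hour 19); stage build (finishes hour 8). The controlling bound is hour 19, so seating layout finishes at 19 + 7 = hour 26.
For registration desk setup: seating layout (finishes hour 26, plus 1-hour gap → hour 27); stage build (finishes hour 8, plus 3-hour gap → hour 11). Taking the maximum gives a start of hour 27, and it finishes at 27 + 6 = hour 33.
Signage placement cannot begin until registration desk setup (finishes hour 33, plus 2-hour gap → hour 35). It runs from hour 35 to 35 + 2 = hour 37.
For catering setup: signage placement (finishes hour 37, plus 3-hour gap → hour 40); AV cabling (finishes hour 12). Taking the maximum gives a start of hour 40, and it finishes at 40 + 5 = hour 45.

45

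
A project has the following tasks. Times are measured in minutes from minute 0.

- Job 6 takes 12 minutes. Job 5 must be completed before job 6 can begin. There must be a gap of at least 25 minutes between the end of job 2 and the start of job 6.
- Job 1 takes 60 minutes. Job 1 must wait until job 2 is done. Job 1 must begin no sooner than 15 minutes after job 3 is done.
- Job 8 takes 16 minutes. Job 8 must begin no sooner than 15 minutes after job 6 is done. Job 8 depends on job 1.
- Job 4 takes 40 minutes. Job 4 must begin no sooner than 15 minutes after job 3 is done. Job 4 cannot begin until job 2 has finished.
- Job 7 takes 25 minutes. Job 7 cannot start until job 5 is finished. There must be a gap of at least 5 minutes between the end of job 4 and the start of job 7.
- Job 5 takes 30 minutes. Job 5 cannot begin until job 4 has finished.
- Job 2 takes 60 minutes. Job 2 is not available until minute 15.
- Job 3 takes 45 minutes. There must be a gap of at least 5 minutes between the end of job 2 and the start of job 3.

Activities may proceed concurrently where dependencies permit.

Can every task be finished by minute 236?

No

After its own release at minute 15, job 2 can start at minute 15 and finishes at minute 75.
After job 2 (finishes minute 75, plus 5-minute gap → minute 80), job 3 can start at minute 80 and finishes at minute 125.
For job 4: job 3 (finishes minute 125, plus 15-minute gap → minute 140); job 2 (finishes minute 75). Taking the maximum gives a start of minute 140, and it finishes at 140 + 40 = minute 180.
After job 4 (finishes minute 180), job 5 can start at minute 180 and finishes at minute 210.
Job 7 needs all of job 5 (finishes minute 210); job 4 (finishes minute 180, plus 5-minute gap → minute 185). That puts its earliest start at minute 210; it finishes at 210 + 25 = minute 235.
Job 6 has to wait for job 5 (finishes minute 210); job 2 (finishes minute 75, plus 25-minute gap → minute 100). The latest of these is minute 210, so job 6 runs minute 210 to 210 + 12 = minute 222.
For job 1: job 2 (finishes minute 75); job 3 (finishes minute 125, plus 15-minute gap → minute 140). Taking the maximum gives a start of minute 140, and it finishes at 140 + 60 = minute 200.
Job 8 has to wait for job 6 (finishes minute 222, plus 15-minute gap → minute 237); job 1 (finishes minute 200). The latest of these is minute 237, so job 8 runs minute 237 to 237 + 16 = minute 253.
The earliest everything can be done is minute 253, which is after the deadline of 236, so it is not possible.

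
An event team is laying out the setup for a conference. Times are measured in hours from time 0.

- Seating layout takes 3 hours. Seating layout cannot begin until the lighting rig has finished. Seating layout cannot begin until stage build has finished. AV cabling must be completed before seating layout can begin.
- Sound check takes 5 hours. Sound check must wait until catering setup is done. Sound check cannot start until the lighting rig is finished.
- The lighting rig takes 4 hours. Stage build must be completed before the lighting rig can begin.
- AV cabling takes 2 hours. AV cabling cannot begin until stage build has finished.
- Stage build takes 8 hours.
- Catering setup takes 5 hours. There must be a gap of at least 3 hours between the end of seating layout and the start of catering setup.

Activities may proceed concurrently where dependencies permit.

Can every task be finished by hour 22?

Stage build has no prerequisites, so it starts at hour 0 and finishes at hour 8.
AV cabling cannot begin until stage build (finishes hour 8). It runs from hour 8 to 8 + 2 = hour 10.
The lighting rig cannot begin until stage build (finishes hour 8). It runs from hour 8 to 8 + 4 = hour 12.
For seating layout: the lighting rig (finishes hour 12); stage build (finishes hour 8); AV cabling (finishes hour 10). Taking the maximum gives a start of hour 12, and it finishes at 12 + 3 = hour 15.
Catering setup cannot begin until seating layout (finishes hour 15, plus 3-hour gap → hour 18). It runs from hour 18 to 18 + 5 = hour 23.
Sound check needs all of catering setup (finishes hour 23); the lighting rig (finishes hour 12). That puts its earliest start at hour 23; it finishes at 23 + 5 = hour 28.
The earliest everything can be done is hour 28, which is after the deadline of 22, so it is not possible.

No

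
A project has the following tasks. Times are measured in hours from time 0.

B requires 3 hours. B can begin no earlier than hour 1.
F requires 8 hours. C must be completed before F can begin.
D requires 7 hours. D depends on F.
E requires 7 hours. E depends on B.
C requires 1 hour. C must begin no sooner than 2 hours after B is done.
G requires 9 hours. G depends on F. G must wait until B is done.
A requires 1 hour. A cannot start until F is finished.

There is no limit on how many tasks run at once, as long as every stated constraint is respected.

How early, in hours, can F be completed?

15

After its own release at hour 1, B can start at hour 1 and finishes at hour 4.
C waits on B (finishes hour 4, plus 2-hour gap → hour 6), so it starts at hour 6 and finishes at 6 + 1 = hour 7.
F cannot begin until C (finishes hour 7). It runs from hour 7 to 7 + 8 = hour 15.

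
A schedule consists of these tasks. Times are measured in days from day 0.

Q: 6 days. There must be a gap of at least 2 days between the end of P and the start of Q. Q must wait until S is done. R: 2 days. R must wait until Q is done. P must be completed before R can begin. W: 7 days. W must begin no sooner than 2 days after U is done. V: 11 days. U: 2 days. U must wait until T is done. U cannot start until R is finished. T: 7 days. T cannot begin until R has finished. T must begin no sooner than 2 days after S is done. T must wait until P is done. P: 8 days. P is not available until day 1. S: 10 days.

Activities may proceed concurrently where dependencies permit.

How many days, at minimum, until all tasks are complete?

37

V can start immediately at day 0; it finishes at day 11.
S can start immediately at day 0; it finishes at day 10.
P cannot begin until its own release at day 1. It runs from day 1 to 1 + 8 = day 9.
For Q: P (finishes day 9, plus 2-day gap → day 11); S (finishes day 10). Taking the maximum gives a start of day 11, and it finishes at 11 + 6 = day 17.
R has to wait for Q (finishes day 17); P (finishes day 9). The latest of these is day 17, so R runs day 17 to 17 + 2 = day 19.
T cannot start until R (finishes day 19); S (finishes day 10, plus 2-day gap → day 12); P (finishes day 9). The controlling bound is day 19, so T finishes at 19 + 7 = day 26.
For U: T (finishes day 26); R (finishes day 19). Taking the maximum gives a start of day 26, and it finishes at 26 + 2 = day 28.
W cannot begin until U (finishes day 28, plus 2-day gap → day 30). It runs from day 30 to 30 + 7 = day 37.
All tasks are finished once the last one completes. Finish times: P at 9, Q at 17, R at 19, S at 10, T at 26, U at 28, V at 11, W at 37. The latest is day 37.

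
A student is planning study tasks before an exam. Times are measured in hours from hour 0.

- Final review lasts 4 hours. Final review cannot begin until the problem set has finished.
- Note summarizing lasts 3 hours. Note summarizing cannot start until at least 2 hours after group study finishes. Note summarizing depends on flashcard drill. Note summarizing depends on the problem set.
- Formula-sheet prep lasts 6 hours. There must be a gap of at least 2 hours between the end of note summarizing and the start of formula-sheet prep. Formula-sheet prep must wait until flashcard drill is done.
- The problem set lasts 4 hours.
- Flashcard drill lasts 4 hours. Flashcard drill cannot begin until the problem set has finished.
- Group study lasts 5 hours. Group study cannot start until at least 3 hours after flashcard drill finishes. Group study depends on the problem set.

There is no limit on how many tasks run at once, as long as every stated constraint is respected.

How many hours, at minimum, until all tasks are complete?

29

The problem set can start immediately at hour 0; it finishes at hour 4.
Final review cannot begin until the problem set (finishes hour 4). It runs from hour 4 to 4 + 4 = hour 8.
Flashcard drill cannot begin until the problem set (finishes hour 4). It runs from hour 4 to 4 + 4 = hour 8.
Group study has to wait for flashcard drill (finishes hour 8, plus 3-hour gap → hour 11); the problem set (finishes hour 4). The latest of these is hour 11, so group study runs hour 11 to 11 + 5 = hour 16.
Note summarizing needs all of group study (finishes hour 16, plus 2-hour gap → hour 18); flashcard drill (finishes hour 8); the problem set (finishes hour 4). That puts its earliest start at hour 18; it finishes at 18 + 3 = hour 21.
Formula-sheet prep needs all of note summarizing (finishes hour 21, plus 2-hour gap → hour 23); flashcard drill (finishes hour 8). That puts its earliest start at hour 23; it finishes at 23 + 6 = hour 29.
All tasks are finished once the last one completes. Finish times: The problem set at 4, Flashcard drill at 8, Group study at 16, Note summarizing at 21, Formula-sheet prep at 29, Final review at 8. The latest is hour 29.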